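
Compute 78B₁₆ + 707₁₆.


Align and add column by column (LSB to MSB, each column mod 16 with carry):
  078B
+ 0707
  ----
  col 0: B(11) + 7(7) + 0 (carry in) = 18 → 2(2), carry out 1
  col 1: 8(8) + 0(0) + 1 (carry in) = 9 → 9(9), carry out 0
  col 2: 7(7) + 7(7) + 0 (carry in) = 14 → E(14), carry out 0
  col 3: 0(0) + 0(0) + 0 (carry in) = 0 → 0(0), carry out 0
Reading digits MSB→LSB: 0E92
Strip leading zeros: E92
= 0xE92


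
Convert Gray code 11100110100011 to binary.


Gray code: 11100110100011
MSB stays the same: 1
Each subsequent bit = prev_binary XOR current_gray:
  B[1] = 1 XOR 1 = 0
  B[2] = 0 XOR 1 = 1
  B[3] = 1 XOR 0 = 1
  B[4] = 1 XOR 0 = 1
  B[5] = 1 XOR 1 = 0
  B[6] = 0 XOR 1 = 1
  B[7] = 1 XOR 0 = 1
  B[8] = 1 XOR 1 = 0
  B[9] = 0 XOR 0 = 0
  B[10] = 0 XOR 0 = 0
  B[11] = 0 XOR 0 = 0
  B[12] = 0 XOR 1 = 1
  B[13] = 1 XOR 1 = 0
= 10111011000010 (11970 decimal)


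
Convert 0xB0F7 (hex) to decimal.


Positional values:
Position 0: 7 × 16^0 = 7 × 1 = 7
Position 1: F × 16^1 = 15 × 16 = 240
Position 2: 0 × 16^2 = 0 × 256 = 0
Position 3: B × 16^3 = 11 × 4096 = 45056
Sum = 7 + 240 + 0 + 45056
= 45303


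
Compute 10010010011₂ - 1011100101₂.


Align and subtract column by column (LSB to MSB, borrowing when needed):
  10010010011
- 01011100101
  -----------
  col 0: (1 - 0 borrow-in) - 1 → 1 - 1 = 0, borrow out 0
  col 1: (1 - 0 borrow-in) - 0 → 1 - 0 = 1, borrow out 0
  col 2: (0 - 0 borrow-in) - 1 → borrow from next column: (0+2) - 1 = 1, borrow out 1
  col 3: (0 - 1 borrow-in) - 0 → borrow from next column: (-1+2) - 0 = 1, borrow out 1
  col 4: (1 - 1 borrow-in) - 0 → 0 - 0 = 0, borrow out 0
  col 5: (0 - 0 borrow-in) - 1 → borrow from next column: (0+2) - 1 = 1, borrow out 1
  col 6: (0 - 1 borrow-in) - 1 → borrow from next column: (-1+2) - 1 = 0, borrow out 1
  col 7: (1 - 1 borrow-in) - 1 → borrow from next column: (0+2) - 1 = 1, borrow out 1
  col 8: (0 - 1 borrow-in) - 0 → borrow from next column: (-1+2) - 0 = 1, borrow out 1
  col 9: (0 - 1 borrow-in) - 1 → borrow from next column: (-1+2) - 1 = 0, borrow out 1
  col 10: (1 - 1 borrow-in) - 0 → 0 - 0 = 0, borrow out 0
Reading bits MSB→LSB: 00110101110
Strip leading zeros: 110101110
= 110101110


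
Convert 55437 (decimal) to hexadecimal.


Divide by 16 repeatedly:
55437 ÷ 16 = 3464 remainder 13 (D)
3464 ÷ 16 = 216 remainder 8 (8)
216 ÷ 16 = 13 remainder 8 (8)
13 ÷ 16 = 0 remainder 13 (D)
Reading remainders bottom-up:
= 0xD88D


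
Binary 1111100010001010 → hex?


Group into 4-bit nibbles: 1111100010001010
  1111 = F
  1000 = 8
  1000 = 8
  1010 = A
= 0xF88A


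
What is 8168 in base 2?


Divide by 2 repeatedly:
8168 ÷ 2 = 4084 remainder 0
4084 ÷ 2 = 2042 remainder 0
2042 ÷ 2 = 1021 remainder 0
1021 ÷ 2 = 510 remainder 1
510 ÷ 2 = 255 remainder 0
255 ÷ 2 = 127 remainder 1
127 ÷ 2 = 63 remainder 1
63 ÷ 2 = 31 remainder 1
31 ÷ 2 = 15 remainder 1
15 ÷ 2 = 7 remainder 1
7 ÷ 2 = 3 remainder 1
3 ÷ 2 = 1 remainder 1
1 ÷ 2 = 0 remainder 1
Reading remainders bottom-up:
= 1111111101000


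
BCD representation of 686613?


Each digit → 4-bit binary:
  6 → 0110
  8 → 1000
  6 → 0110
  6 → 0110
  1 → 0001
  3 → 0011
= 0110 1000 0110 0110 0001 0011


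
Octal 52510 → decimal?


Positional values:
Position 0: 0 × 8^0 = 0
Position 1: 1 × 8^1 = 8
Position 2: 5 × 8^2 = 320
Position 3: 2 × 8^3 = 1024
Position 4: 5 × 8^4 = 20480
Sum = 0 + 8 + 320 + 1024 + 20480
= 21832


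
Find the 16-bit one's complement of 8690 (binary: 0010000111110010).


Original: 0010000111110010
Invert all bits:
  bit 0: 0 → 1
  bit 1: 0 → 1
  bit 2: 1 → 0
  bit 3: 0 → 1
  bit 4: 0 → 1
  bit 5: 0 → 1
  bit 6: 0 → 1
  bit 7: 1 → 0
  bit 8: 1 → 0
  bit 9: 1 → 0
  bit 10: 1 → 0
  bit 11: 1 → 0
  bit 12: 0 → 1
  bit 13: 0 → 1
  bit 14: 1 → 0
  bit 15: 0 → 1
= 1101111000001101


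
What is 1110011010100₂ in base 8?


Group into 3-bit groups: 001110011010100
  001 = 1
  110 = 6
  011 = 3
  010 = 2
  100 = 4
= 0o16324


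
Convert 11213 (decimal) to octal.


Divide by 8 repeatedly:
11213 ÷ 8 = 1401 remainder 5
1401 ÷ 8 = 175 remainder 1
175 ÷ 8 = 21 remainder 7
21 ÷ 8 = 2 remainder 5
2 ÷ 8 = 0 remainder 2
Reading remainders bottom-up:
= 0o25715


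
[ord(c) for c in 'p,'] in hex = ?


String: 'p,'  (2 characters)
Per-character ASCII lookup:
  'p': lowercase starts at 97: 'p' = 97 + 15 = 112 → 0x70
  ',': special character: ',' = 44 → 0x2C
= 0x70 0x2C


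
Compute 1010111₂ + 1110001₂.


Align and add column by column (LSB to MSB, carry propagating):
  01010111
+ 01110001
  --------
  col 0: 1 + 1 + 0 (carry in) = 2 → bit 0, carry out 1
  col 1: 1 + 0 + 1 (carry in) = 2 → bit 0, carry out 1
  col 2: 1 + 0 + 1 (carry in) = 2 → bit 0, carry out 1
  col 3: 0 + 0 + 1 (carry in) = 1 → bit 1, carry out 0
  col 4: 1 + 1 + 0 (carry in) = 2 → bit 0, carry out 1
  col 5: 0 + 1 + 1 (carry in) = 2 → bit 0, carry out 1
  col 6: 1 + 1 + 1 (carry in) = 3 → bit 1, carry out 1
  col 7: 0 + 0 + 1 (carry in) = 1 → bit 1, carry out 0
Reading bits MSB→LSB: 11001000
Strip leading zeros: 11001000
= 11001000


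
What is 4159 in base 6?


Divide by 6 repeatedly:
4159 ÷ 6 = 693 remainder 1
693 ÷ 6 = 115 remainder 3
115 ÷ 6 = 19 remainder 1
19 ÷ 6 = 3 remainder 1
3 ÷ 6 = 0 remainder 3
Reading remainders bottom-up:
= 31131


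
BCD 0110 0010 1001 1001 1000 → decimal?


Each 4-bit group → digit:
  0110 → 6
  0010 → 2
  1001 → 9
  1001 → 9
  1000 → 8
= 62998


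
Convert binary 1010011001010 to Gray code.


Binary: 1010011001010
Gray code: G = B XOR (B >> 1)
B >> 1 = 0101001100101
1010011001010 XOR 0101001100101:
  1 XOR 0 = 1
  0 XOR 1 = 1
  1 XOR 0 = 1
  0 XOR 1 = 1
  0 XOR 0 = 0
  1 XOR 0 = 1
  1 XOR 1 = 0
  0 XOR 1 = 1
  0 XOR 0 = 0
  1 XOR 0 = 1
  0 XOR 1 = 1
  1 XOR 0 = 1
  0 XOR 1 = 1
= 1111010101111


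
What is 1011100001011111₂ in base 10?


Positional values:
Bit 0: 1 × 2^0 = 1
Bit 1: 1 × 2^1 = 2
Bit 2: 1 × 2^2 = 4
Bit 3: 1 × 2^3 = 8
Bit 4: 1 × 2^4 = 16
Bit 6: 1 × 2^6 = 64
Bit 11: 1 × 2^11 = 2048
Bit 12: 1 × 2^12 = 4096
Bit 13: 1 × 2^13 = 8192
Bit 15: 1 × 2^15 = 32768
Sum = 1 + 2 + 4 + 8 + 16 + 64 + 2048 + 4096 + 8192 + 32768
= 47199


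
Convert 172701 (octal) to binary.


Each octal digit → 3 binary bits:
  1 = 001
  7 = 111
  2 = 010
  7 = 111
  0 = 000
  1 = 001
Concatenate: 001 111 010 111 000 001
= 001111010111000001


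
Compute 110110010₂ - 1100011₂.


Align and subtract column by column (LSB to MSB, borrowing when needed):
  110110010
- 001100011
  ---------
  col 0: (0 - 0 borrow-in) - 1 → borrow from next column: (0+2) - 1 = 1, borrow out 1
  col 1: (1 - 1 borrow-in) - 1 → borrow from next column: (0+2) - 1 = 1, borrow out 1
  col 2: (0 - 1 borrow-in) - 0 → borrow from next column: (-1+2) - 0 = 1, borrow out 1
  col 3: (0 - 1 borrow-in) - 0 → borrow from next column: (-1+2) - 0 = 1, borrow out 1
  col 4: (1 - 1 borrow-in) - 0 → 0 - 0 = 0, borrow out 0
  col 5: (1 - 0 borrow-in) - 1 → 1 - 1 = 0, borrow out 0
  col 6: (0 - 0 borrow-in) - 1 → borrow from next column: (0+2) - 1 = 1, borrow out 1
  col 7: (1 - 1 borrow-in) - 0 → 0 - 0 = 0, borrow out 0
  col 8: (1 - 0 borrow-in) - 0 → 1 - 0 = 1, borrow out 0
Reading bits MSB→LSB: 101001111
Strip leading zeros: 101001111
= 101001111


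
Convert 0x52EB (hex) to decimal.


Positional values:
Position 0: B × 16^0 = 11 × 1 = 11
Position 1: E × 16^1 = 14 × 16 = 224
Position 2: 2 × 16^2 = 2 × 256 = 512
Position 3: 5 × 16^3 = 5 × 4096 = 20480
Sum = 11 + 224 + 512 + 20480
= 21227


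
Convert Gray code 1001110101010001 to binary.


Gray code: 1001110101010001
MSB stays the same: 1
Each subsequent bit = prev_binary XOR current_gray:
  B[1] = 1 XOR 0 = 1
  B[2] = 1 XOR 0 = 1
  B[3] = 1 XOR 1 = 0
  B[4] = 0 XOR 1 = 1
  B[5] = 1 XOR 1 = 0
  B[6] = 0 XOR 0 = 0
  B[7] = 0 XOR 1 = 1
  B[8] = 1 XOR 0 = 1
  B[9] = 1 XOR 1 = 0
  B[10] = 0 XOR 0 = 0
  B[11] = 0 XOR 1 = 1
  B[12] = 1 XOR 0 = 1
  B[13] = 1 XOR 0 = 1
  B[14] = 1 XOR 0 = 1
  B[15] = 1 XOR 1 = 0
= 1110100110011110 (59806 decimal)


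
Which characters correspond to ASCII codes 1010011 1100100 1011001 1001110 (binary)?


Codes (binary): 1010011 1100100 1011001 1001110
Per-code ASCII lookup:
  1010011 = 83  (range 65-90: uppercase, 83 - 65 = 18) → 'S'
  1100100 = 100  (range 97-122: lowercase, 100 - 97 = 3) → 'd'
  1011001 = 89  (range 65-90: uppercase, 89 - 65 = 24) → 'Y'
  1001110 = 78  (range 65-90: uppercase, 78 - 65 = 13) → 'N'
= 'SdYN'


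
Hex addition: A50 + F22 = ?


Align and add column by column (LSB to MSB, each column mod 16 with carry):
  0A50
+ 0F22
  ----
  col 0: 0(0) + 2(2) + 0 (carry in) = 2 → 2(2), carry out 0
  col 1: 5(5) + 2(2) + 0 (carry in) = 7 → 7(7), carry out 0
  col 2: A(10) + F(15) + 0 (carry in) = 25 → 9(9), carry out 1
  col 3: 0(0) + 0(0) + 1 (carry in) = 1 → 1(1), carry out 0
Reading digits MSB→LSB: 1972
Strip leading zeros: 1972
= 0x1972


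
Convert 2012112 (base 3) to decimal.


Positional values (base 3):
  2 × 3^0 = 2 × 1 = 2
  1 × 3^1 = 1 × 3 = 3
  1 × 3^2 = 1 × 9 = 9
  2 × 3^3 = 2 × 27 = 54
  1 × 3^4 = 1 × 81 = 81
  0 × 3^5 = 0 × 243 = 0
  2 × 3^6 = 2 × 729 = 1458
Sum = 2 + 3 + 9 + 54 + 81 + 0 + 1458
= 1607


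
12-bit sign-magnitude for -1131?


Sign bit: 1 (negative)
Magnitude: 1131 = 10001101011
= 110001101011


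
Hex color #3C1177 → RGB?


Hex: #3C1177
R = 3C₁₆ = 60
G = 11₁₆ = 17
B = 77₁₆ = 119
= RGB(60, 17, 119)


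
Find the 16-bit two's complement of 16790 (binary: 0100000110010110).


Original: 0100000110010110
Step 1 - Invert all bits: 1011111001101001
Step 2 - Add 1: 1011111001101001 + 1
= 1011111001101010 (represents -16790)


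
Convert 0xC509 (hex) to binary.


Each hex digit → 4 binary bits:
  C = 1100
  5 = 0101
  0 = 0000
  9 = 1001
Concatenate: 1100 0101 0000 1001
= 1100010100001001


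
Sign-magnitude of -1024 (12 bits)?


Sign bit: 1 (negative)
Magnitude: 1024 = 10000000000
= 110000000000


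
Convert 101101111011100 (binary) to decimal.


Positional values:
Bit 2: 1 × 2^2 = 4
Bit 3: 1 × 2^3 = 8
Bit 4: 1 × 2^4 = 16
Bit 6: 1 × 2^6 = 64
Bit 7: 1 × 2^7 = 128
Bit 8: 1 × 2^8 = 256
Bit 9: 1 × 2^9 = 512
Bit 11: 1 × 2^11 = 2048
Bit 12: 1 × 2^12 = 4096
Bit 14: 1 × 2^14 = 16384
Sum = 4 + 8 + 16 + 64 + 128 + 256 + 512 + 2048 + 4096 + 16384
= 23516


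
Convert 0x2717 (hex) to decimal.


Positional values:
Position 0: 7 × 16^0 = 7 × 1 = 7
Position 1: 1 × 16^1 = 1 × 16 = 16
Position 2: 7 × 16^2 = 7 × 256 = 1792
Position 3: 2 × 16^3 = 2 × 4096 = 8192
Sum = 7 + 16 + 1792 + 8192
= 10007


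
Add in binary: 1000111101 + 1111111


Align and add column by column (LSB to MSB, carry propagating):
  01000111101
+ 00001111111
  -----------
  col 0: 1 + 1 + 0 (carry in) = 2 → bit 0, carry out 1
  col 1: 0 + 1 + 1 (carry in) = 2 → bit 0, carry out 1
  col 2: 1 + 1 + 1 (carry in) = 3 → bit 1, carry out 1
  col 3: 1 + 1 + 1 (carry in) = 3 → bit 1, carry out 1
  col 4: 1 + 1 + 1 (carry in) = 3 → bit 1, carry out 1
  col 5: 1 + 1 + 1 (carry in) = 3 → bit 1, carry out 1
  col 6: 0 + 1 + 1 (carry in) = 2 → bit 0, carry out 1
  col 7: 0 + 0 + 1 (carry in) = 1 → bit 1, carry out 0
  col 8: 0 + 0 + 0 (carry in) = 0 → bit 0, carry out 0
  col 9: 1 + 0 + 0 (carry in) = 1 → bit 1, carry out 0
  col 10: 0 + 0 + 0 (carry in) = 0 → bit 0, carry out 0
Reading bits MSB→LSB: 01010111100
Strip leading zeros: 1010111100
= 1010111100


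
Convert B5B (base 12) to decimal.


Positional values (base 12):
  B × 12^0 = 11 × 1 = 11
  5 × 12^1 = 5 × 12 = 60
  B × 12^2 = 11 × 144 = 1584
Sum = 11 + 60 + 1584
= 1655


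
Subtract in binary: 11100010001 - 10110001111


Align and subtract column by column (LSB to MSB, borrowing when needed):
  11100010001
- 10110001111
  -----------
  col 0: (1 - 0 borrow-in) - 1 → 1 - 1 = 0, borrow out 0
  col 1: (0 - 0 borrow-in) - 1 → borrow from next column: (0+2) - 1 = 1, borrow out 1
  col 2: (0 - 1 borrow-in) - 1 → borrow from next column: (-1+2) - 1 = 0, borrow out 1
  col 3: (0 - 1 borrow-in) - 1 → borrow from next column: (-1+2) - 1 = 0, borrow out 1
  col 4: (1 - 1 borrow-in) - 0 → 0 - 0 = 0, borrow out 0
  col 5: (0 - 0 borrow-in) - 0 → 0 - 0 = 0, borrow out 0
  col 6: (0 - 0 borrow-in) - 0 → 0 - 0 = 0, borrow out 0
  col 7: (0 - 0 borrow-in) - 1 → borrow from next column: (0+2) - 1 = 1, borrow out 1
  col 8: (1 - 1 borrow-in) - 1 → borrow from next column: (0+2) - 1 = 1, borrow out 1
  col 9: (1 - 1 borrow-in) - 0 → 0 - 0 = 0, borrow out 0
  col 10: (1 - 0 borrow-in) - 1 → 1 - 1 = 0, borrow out 0
Reading bits MSB→LSB: 00110000010
Strip leading zeros: 110000010
= 110000010


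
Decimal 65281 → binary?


Divide by 2 repeatedly:
65281 ÷ 2 = 32640 remainder 1
32640 ÷ 2 = 16320 remainder 0
16320 ÷ 2 = 8160 remainder 0
8160 ÷ 2 = 4080 remainder 0
4080 ÷ 2 = 2040 remainder 0
2040 ÷ 2 = 1020 remainder 0
1020 ÷ 2 = 510 remainder 0
510 ÷ 2 = 255 remainder 0
255 ÷ 2 = 127 remainder 1
127 ÷ 2 = 63 remainder 1
63 ÷ 2 = 31 remainder 1
31 ÷ 2 = 15 remainder 1
15 ÷ 2 = 7 remainder 1
7 ÷ 2 = 3 remainder 1
3 ÷ 2 = 1 remainder 1
1 ÷ 2 = 0 remainder 1
Reading remainders bottom-up:
= 1111111100000001


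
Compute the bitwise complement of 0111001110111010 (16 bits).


Original: 0111001110111010
Invert all bits:
  bit 0: 0 → 1
  bit 1: 1 → 0
  bit 2: 1 → 0
  bit 3: 1 → 0
  bit 4: 0 → 1
  bit 5: 0 → 1
  bit 6: 1 → 0
  bit 7: 1 → 0
  bit 8: 1 → 0
  bit 9: 0 → 1
  bit 10: 1 → 0
  bit 11: 1 → 0
  bit 12: 1 → 0
  bit 13: 0 → 1
  bit 14: 1 → 0
  bit 15: 0 → 1
= 1000110001000101


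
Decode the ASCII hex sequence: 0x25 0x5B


Codes (hex): 0x25 0x5B
Per-code ASCII lookup:
  0x25 = 37  (special character) → '%'
  0x5B = 91  (special character) → '['
= '%['


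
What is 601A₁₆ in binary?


Each hex digit → 4 binary bits:
  6 = 0110
  0 = 0000
  1 = 0001
  A = 1010
Concatenate: 0110 0000 0001 1010
= 0110000000011010


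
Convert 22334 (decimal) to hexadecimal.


Divide by 16 repeatedly:
22334 ÷ 16 = 1395 remainder 14 (E)
1395 ÷ 16 = 87 remainder 3 (3)
87 ÷ 16 = 5 remainder 7 (7)
5 ÷ 16 = 0 remainder 5 (5)
Reading remainders bottom-up:
= 0x573E


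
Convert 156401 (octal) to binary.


Each octal digit → 3 binary bits:
  1 = 001
  5 = 101
  6 = 110
  4 = 100
  0 = 000
  1 = 001
Concatenate: 001 101 110 100 000 001
= 001101110100000001


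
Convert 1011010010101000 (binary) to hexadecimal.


Group into 4-bit nibbles: 1011010010101000
  1011 = B
  0100 = 4
  1010 = A
  1000 = 8
= 0xB4A8


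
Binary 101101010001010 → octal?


Group into 3-bit groups: 101101010001010
  101 = 5
  101 = 5
  010 = 2
  001 = 1
  010 = 2
= 0o55212


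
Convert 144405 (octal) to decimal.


Positional values:
Position 0: 5 × 8^0 = 5
Position 1: 0 × 8^1 = 0
Position 2: 4 × 8^2 = 256
Position 3: 4 × 8^3 = 2048
Position 4: 4 × 8^4 = 16384
Position 5: 1 × 8^5 = 32768
Sum = 5 + 0 + 256 + 2048 + 16384 + 32768
= 51461


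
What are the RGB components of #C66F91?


Hex: #C66F91
R = C6₁₆ = 198
G = 6F₁₆ = 111
B = 91₁₆ = 145
= RGB(198, 111, 145)


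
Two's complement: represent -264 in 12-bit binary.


Original: 000100001000
Step 1 - Invert all bits: 111011110111
Step 2 - Add 1: 111011110111 + 1
= 111011111000 (represents -264)


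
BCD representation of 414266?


Each digit → 4-bit binary:
  4 → 0100
  1 → 0001
  4 → 0100
  2 → 0010
  6 → 0110
  6 → 0110
= 0100 0001 0100 0010 0110 0110


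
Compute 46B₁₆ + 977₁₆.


Align and add column by column (LSB to MSB, each column mod 16 with carry):
  046B
+ 0977
  ----
  col 0: B(11) + 7(7) + 0 (carry in) = 18 → 2(2), carry out 1
  col 1: 6(6) + 7(7) + 1 (carry in) = 14 → E(14), carry out 0
  col 2: 4(4) + 9(9) + 0 (carry in) = 13 → D(13), carry out 0
  col 3: 0(0) + 0(0) + 0 (carry in) = 0 → 0(0), carry out 0
Reading digits MSB→LSB: 0DE2
Strip leading zeros: DE2
= 0xDE2


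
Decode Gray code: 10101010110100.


Gray code: 10101010110100
MSB stays the same: 1
Each subsequent bit = prev_binary XOR current_gray:
  B[1] = 1 XOR 0 = 1
  B[2] = 1 XOR 1 = 0
  B[3] = 0 XOR 0 = 0
  B[4] = 0 XOR 1 = 1
  B[5] = 1 XOR 0 = 1
  B[6] = 1 XOR 1 = 0
  B[7] = 0 XOR 0 = 0
  B[8] = 0 XOR 1 = 1
  B[9] = 1 XOR 1 = 0
  B[10] = 0 XOR 0 = 0
  B[11] = 0 XOR 1 = 1
  B[12] = 1 XOR 0 = 1
  B[13] = 1 XOR 0 = 1
= 11001100100111 (13095 decimal)


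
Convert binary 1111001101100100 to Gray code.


Binary: 1111001101100100
Gray code: G = B XOR (B >> 1)
B >> 1 = 0111100110110010
1111001101100100 XOR 0111100110110010:
  1 XOR 0 = 1
  1 XOR 1 = 0
  1 XOR 1 = 0
  1 XOR 1 = 0
  0 XOR 1 = 1
  0 XOR 0 = 0
  1 XOR 0 = 1
  1 XOR 1 = 0
  0 XOR 1 = 1
  1 XOR 0 = 1
  1 XOR 1 = 0
  0 XOR 1 = 1
  0 XOR 0 = 0
  1 XOR 0 = 1
  0 XOR 1 = 1
  0 XOR 0 = 0
= 1000101011010110


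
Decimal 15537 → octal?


Divide by 8 repeatedly:
15537 ÷ 8 = 1942 remainder 1
1942 ÷ 8 = 242 remainder 6
242 ÷ 8 = 30 remainder 2
30 ÷ 8 = 3 remainder 6
3 ÷ 8 = 0 remainder 3
Reading remainders bottom-up:
= 0o36261


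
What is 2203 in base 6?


Divide by 6 repeatedly:
2203 ÷ 6 = 367 remainder 1
367 ÷ 6 = 61 remainder 1
61 ÷ 6 = 10 remainder 1
10 ÷ 6 = 1 remainder 4
1 ÷ 6 = 0 remainder 1
Reading remainders bottom-up:
= 14111


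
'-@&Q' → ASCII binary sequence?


String: '-@&Q'  (4 characters)
Per-character ASCII lookup:
  '-': special character: '-' = 45 → 101101
  '@': special character: '@' = 64 → 1000000
  '&': special character: '&' = 38 → 100110
  'Q': uppercase starts at 65: 'Q' = 65 + 16 = 81 → 1010001
= 101101 1000000 100110 1010001


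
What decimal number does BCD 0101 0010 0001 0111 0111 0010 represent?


Each 4-bit group → digit:
  0101 → 5
  0010 → 2
  0001 → 1
  0111 → 7
  0111 → 7
  0010 → 2
= 521772


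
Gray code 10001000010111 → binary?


Gray code: 10001000010111
MSB stays the same: 1
Each subsequent bit = prev_binary XOR current_gray:
  B[1] = 1 XOR 0 = 1
  B[2] = 1 XOR 0 = 1
  B[3] = 1 XOR 0 = 1
  B[4] = 1 XOR 1 = 0
  B[5] = 0 XOR 0 = 0
  B[6] = 0 XOR 0 = 0
  B[7] = 0 XOR 0 = 0
  B[8] = 0 XOR 0 = 0
  B[9] = 0 XOR 1 = 1
  B[10] = 1 XOR 0 = 1
  B[11] = 1 XOR 1 = 0
  B[12] = 0 XOR 1 = 1
  B[13] = 1 XOR 1 = 0
= 11110000011010 (15386 decimal)


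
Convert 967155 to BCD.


Each digit → 4-bit binary:
  9 → 1001
  6 → 0110
  7 → 0111
  1 → 0001
  5 → 0101
  5 → 0101
= 1001 0110 0111 0001 0101 0101


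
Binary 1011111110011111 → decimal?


Positional values:
Bit 0: 1 × 2^0 = 1
Bit 1: 1 × 2^1 = 2
Bit 2: 1 × 2^2 = 4
Bit 3: 1 × 2^3 = 8
Bit 4: 1 × 2^4 = 16
Bit 7: 1 × 2^7 = 128
Bit 8: 1 × 2^8 = 256
Bit 9: 1 × 2^9 = 512
Bit 10: 1 × 2^10 = 1024
Bit 11: 1 × 2^11 = 2048
Bit 12: 1 × 2^12 = 4096
Bit 13: 1 × 2^13 = 8192
Bit 15: 1 × 2^15 = 32768
Sum = 1 + 2 + 4 + 8 + 16 + 128 + 256 + 512 + 1024 + 2048 + 4096 + 8192 + 32768
= 49055


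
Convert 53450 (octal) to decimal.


Positional values:
Position 0: 0 × 8^0 = 0
Position 1: 5 × 8^1 = 40
Position 2: 4 × 8^2 = 256
Position 3: 3 × 8^3 = 1536
Position 4: 5 × 8^4 = 20480
Sum = 0 + 40 + 256 + 1536 + 20480
= 22312


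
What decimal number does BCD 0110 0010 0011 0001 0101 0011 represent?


Each 4-bit group → digit:
  0110 → 6
  0010 → 2
  0011 → 3
  0001 → 1
  0101 → 5
  0011 → 3
= 623153


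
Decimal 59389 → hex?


Divide by 16 repeatedly:
59389 ÷ 16 = 3711 remainder 13 (D)
3711 ÷ 16 = 231 remainder 15 (F)
231 ÷ 16 = 14 remainder 7 (7)
14 ÷ 16 = 0 remainder 14 (E)
Reading remainders bottom-up:
= 0xE7FD


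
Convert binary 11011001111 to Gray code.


Binary: 11011001111
Gray code: G = B XOR (B >> 1)
B >> 1 = 01101100111
11011001111 XOR 01101100111:
  1 XOR 0 = 1
  1 XOR 1 = 0
  0 XOR 1 = 1
  1 XOR 0 = 1
  1 XOR 1 = 0
  0 XOR 1 = 1
  0 XOR 0 = 0
  1 XOR 0 = 1
  1 XOR 1 = 0
  1 XOR 1 = 0
  1 XOR 1 = 0
= 10110101000


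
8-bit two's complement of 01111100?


Original: 01111100
Step 1 - Invert all bits: 10000011
Step 2 - Add 1: 10000011 + 1
= 10000100 (represents -124)


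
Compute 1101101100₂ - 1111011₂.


Align and subtract column by column (LSB to MSB, borrowing when needed):
  1101101100
- 0001111011
  ----------
  col 0: (0 - 0 borrow-in) - 1 → borrow from next column: (0+2) - 1 = 1, borrow out 1
  col 1: (0 - 1 borrow-in) - 1 → borrow from next column: (-1+2) - 1 = 0, borrow out 1
  col 2: (1 - 1 borrow-in) - 0 → 0 - 0 = 0, borrow out 0
  col 3: (1 - 0 borrow-in) - 1 → 1 - 1 = 0, borrow out 0
  col 4: (0 - 0 borrow-in) - 1 → borrow from next column: (0+2) - 1 = 1, borrow out 1
  col 5: (1 - 1 borrow-in) - 1 → borrow from next column: (0+2) - 1 = 1, borrow out 1
  col 6: (1 - 1 borrow-in) - 1 → borrow from next column: (0+2) - 1 = 1, borrow out 1
  col 7: (0 - 1 borrow-in) - 0 → borrow from next column: (-1+2) - 0 = 1, borrow out 1
  col 8: (1 - 1 borrow-in) - 0 → 0 - 0 = 0, borrow out 0
  col 9: (1 - 0 borrow-in) - 0 → 1 - 0 = 1, borrow out 0
Reading bits MSB→LSB: 1011110001
Strip leading zeros: 1011110001
= 1011110001


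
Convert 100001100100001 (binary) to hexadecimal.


Group into 4-bit nibbles: 0100001100100001
  0100 = 4
  0011 = 3
  0010 = 2
  0001 = 1
= 0x4321


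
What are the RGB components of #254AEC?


Hex: #254AEC
R = 25₁₆ = 37
G = 4A₁₆ = 74
B = EC₁₆ = 236
= RGB(37, 74, 236)


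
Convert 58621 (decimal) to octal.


Divide by 8 repeatedly:
58621 ÷ 8 = 7327 remainder 5
7327 ÷ 8 = 915 remainder 7
915 ÷ 8 = 114 remainder 3
114 ÷ 8 = 14 remainder 2
14 ÷ 8 = 1 remainder 6
1 ÷ 8 = 0 remainder 1
Reading remainders bottom-up:
= 0o162375


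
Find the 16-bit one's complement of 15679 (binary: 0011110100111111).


Original: 0011110100111111
Invert all bits:
  bit 0: 0 → 1
  bit 1: 0 → 1
  bit 2: 1 → 0
  bit 3: 1 → 0
  bit 4: 1 → 0
  bit 5: 1 → 0
  bit 6: 0 → 1
  bit 7: 1 → 0
  bit 8: 0 → 1
  bit 9: 0 → 1
  bit 10: 1 → 0
  bit 11: 1 → 0
  bit 12: 1 → 0
  bit 13: 1 → 0
  bit 14: 1 → 0
  bit 15: 1 → 0
= 1100001011000000


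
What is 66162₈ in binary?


Each octal digit → 3 binary bits:
  6 = 110
  6 = 110
  1 = 001
  6 = 110
  2 = 010
Concatenate: 110 110 001 110 010
= 110110001110010


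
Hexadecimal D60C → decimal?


Positional values:
Position 0: C × 16^0 = 12 × 1 = 12
Position 1: 0 × 16^1 = 0 × 16 = 0
Position 2: 6 × 16^2 = 6 × 256 = 1536
Position 3: D × 16^3 = 13 × 4096 = 53248
Sum = 12 + 0 + 1536 + 53248
= 54796


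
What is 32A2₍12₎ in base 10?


Positional values (base 12):
  2 × 12^0 = 2 × 1 = 2
  A × 12^1 = 10 × 12 = 120
  2 × 12^2 = 2 × 144 = 288
  3 × 12^3 = 3 × 1728 = 5184
Sum = 2 + 120 + 288 + 5184
= 5594


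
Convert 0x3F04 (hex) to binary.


Each hex digit → 4 binary bits:
  3 = 0011
  F = 1111
  0 = 0000
  4 = 0100
Concatenate: 0011 1111 0000 0100
= 0011111100000100


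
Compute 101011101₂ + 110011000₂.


Align and add column by column (LSB to MSB, carry propagating):
  0101011101
+ 0110011000
  ----------
  col 0: 1 + 0 + 0 (carry in) = 1 → bit 1, carry out 0
  col 1: 0 + 0 + 0 (carry in) = 0 → bit 0, carry out 0
  col 2: 1 + 0 + 0 (carry in) = 1 → bit 1, carry out 0
  col 3: 1 + 1 + 0 (carry in) = 2 → bit 0, carry out 1
  col 4: 1 + 1 + 1 (carry in) = 3 → bit 1, carry out 1
  col 5: 0 + 0 + 1 (carry in) = 1 → bit 1, carry out 0
  col 6: 1 + 0 + 0 (carry in) = 1 → bit 1, carry out 0
  col 7: 0 + 1 + 0 (carry in) = 1 → bit 1, carry out 0
  col 8: 1 + 1 + 0 (carry in) = 2 → bit 0, carry out 1
  col 9: 0 + 0 + 1 (carry in) = 1 → bit 1, carry out 0
Reading bits MSB→LSB: 1011110101
Strip leading zeros: 1011110101
= 1011110101


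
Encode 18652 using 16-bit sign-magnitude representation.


Sign bit: 0 (positive)
Magnitude: 18652 = 100100011011100
= 0100100011011100


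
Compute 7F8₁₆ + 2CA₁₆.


Align and add column by column (LSB to MSB, each column mod 16 with carry):
  07F8
+ 02CA
  ----
  col 0: 8(8) + A(10) + 0 (carry in) = 18 → 2(2), carry out 1
  col 1: F(15) + C(12) + 1 (carry in) = 28 → C(12), carry out 1
  col 2: 7(7) + 2(2) + 1 (carry in) = 10 → A(10), carry out 0
  col 3: 0(0) + 0(0) + 0 (carry in) = 0 → 0(0), carry out 0
Reading digits MSB→LSB: 0AC2
Strip leading zeros: AC2
= 0xAC2


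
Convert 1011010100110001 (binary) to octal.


Group into 3-bit groups: 001011010100110001
  001 = 1
  011 = 3
  010 = 2
  100 = 4
  110 = 6
  001 = 1
= 0o132461


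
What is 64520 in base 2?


Divide by 2 repeatedly:
64520 ÷ 2 = 32260 remainder 0
32260 ÷ 2 = 16130 remainder 0
16130 ÷ 2 = 8065 remainder 0
8065 ÷ 2 = 4032 remainder 1
4032 ÷ 2 = 2016 remainder 0
2016 ÷ 2 = 1008 remainder 0
1008 ÷ 2 = 504 remainder 0
504 ÷ 2 = 252 remainder 0
252 ÷ 2 = 126 remainder 0
126 ÷ 2 = 63 remainder 0
63 ÷ 2 = 31 remainder 1
31 ÷ 2 = 15 remainder 1
15 ÷ 2 = 7 remainder 1
7 ÷ 2 = 3 remainder 1
3 ÷ 2 = 1 remainder 1
1 ÷ 2 = 0 remainder 1
Reading remainders bottom-up:
= 1111110000001000


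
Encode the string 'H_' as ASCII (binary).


String: 'H_'  (2 characters)
Per-character ASCII lookup:
  'H': uppercase starts at 65: 'H' = 65 + 7 = 72 → 1001000
  '_': special character: '_' = 95 → 1011111
= 1001000 1011111


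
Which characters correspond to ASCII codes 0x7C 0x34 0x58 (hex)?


Codes (hex): 0x7C 0x34 0x58
Per-code ASCII lookup:
  0x7C = 124  (special character) → '|'
  0x34 = 52  (range 48-57: digits, 52 - 48 = 4) → '4'
  0x58 = 88  (range 65-90: uppercase, 88 - 65 = 23) → 'X'
= '|4X'


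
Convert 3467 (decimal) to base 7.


Divide by 7 repeatedly:
3467 ÷ 7 = 495 remainder 2
495 ÷ 7 = 70 remainder 5
70 ÷ 7 = 10 remainder 0
10 ÷ 7 = 1 remainder 3
1 ÷ 7 = 0 remainder 1
Reading remainders bottom-up:
= 13052


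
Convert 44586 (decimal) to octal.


Divide by 8 repeatedly:
44586 ÷ 8 = 5573 remainder 2
5573 ÷ 8 = 696 remainder 5
696 ÷ 8 = 87 remainder 0
87 ÷ 8 = 10 remainder 7
10 ÷ 8 = 1 remainder 2
1 ÷ 8 = 0 remainder 1
Reading remainders bottom-up:
= 0o127052


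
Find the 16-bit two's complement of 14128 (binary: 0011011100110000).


Original: 0011011100110000
Step 1 - Invert all bits: 1100100011001111
Step 2 - Add 1: 1100100011001111 + 1
= 1100100011010000 (represents -14128)


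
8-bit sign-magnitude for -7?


Sign bit: 1 (negative)
Magnitude: 7 = 0000111
= 10000111


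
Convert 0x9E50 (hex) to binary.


Each hex digit → 4 binary bits:
  9 = 1001
  E = 1110
  5 = 0101
  0 = 0000
Concatenate: 1001 1110 0101 0000
= 1001111001010000


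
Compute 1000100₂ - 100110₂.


Align and subtract column by column (LSB to MSB, borrowing when needed):
  1000100
- 0100110
  -------
  col 0: (0 - 0 borrow-in) - 0 → 0 - 0 = 0, borrow out 0
  col 1: (0 - 0 borrow-in) - 1 → borrow from next column: (0+2) - 1 = 1, borrow out 1
  col 2: (1 - 1 borrow-in) - 1 → borrow from next column: (0+2) - 1 = 1, borrow out 1
  col 3: (0 - 1 borrow-in) - 0 → borrow from next column: (-1+2) - 0 = 1, borrow out 1
  col 4: (0 - 1 borrow-in) - 0 → borrow from next column: (-1+2) - 0 = 1, borrow out 1
  col 5: (0 - 1 borrow-in) - 1 → borrow from next column: (-1+2) - 1 = 0, borrow out 1
  col 6: (1 - 1 borrow-in) - 0 → 0 - 0 = 0, borrow out 0
Reading bits MSB→LSB: 0011110
Strip leading zeros: 11110
= 11110


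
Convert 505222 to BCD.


Each digit → 4-bit binary:
  5 → 0101
  0 → 0000
  5 → 0101
  2 → 0010
  2 → 0010
  2 → 0010
= 0101 0000 0101 0010 0010 0010


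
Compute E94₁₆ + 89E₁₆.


Align and add column by column (LSB to MSB, each column mod 16 with carry):
  0E94
+ 089E
  ----
  col 0: 4(4) + E(14) + 0 (carry in) = 18 → 2(2), carry out 1
  col 1: 9(9) + 9(9) + 1 (carry in) = 19 → 3(3), carry out 1
  col 2: E(14) + 8(8) + 1 (carry in) = 23 → 7(7), carry out 1
  col 3: 0(0) + 0(0) + 1 (carry in) = 1 → 1(1), carry out 0
Reading digits MSB→LSB: 1732
Strip leading zeros: 1732
= 0x1732


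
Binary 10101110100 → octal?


Group into 3-bit groups: 010101110100
  010 = 2
  101 = 5
  110 = 6
  100 = 4
= 0o2564


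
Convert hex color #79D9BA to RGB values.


Hex: #79D9BA
R = 79₁₆ = 121
G = D9₁₆ = 217
B = BA₁₆ = 186
= RGB(121, 217, 186)


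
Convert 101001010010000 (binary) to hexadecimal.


Group into 4-bit nibbles: 0101001010010000
  0101 = 5
  0010 = 2
  1001 = 9
  0000 = 0
= 0x5290


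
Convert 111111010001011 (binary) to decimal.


Positional values:
Bit 0: 1 × 2^0 = 1
Bit 1: 1 × 2^1 = 2
Bit 3: 1 × 2^3 = 8
Bit 7: 1 × 2^7 = 128
Bit 9: 1 × 2^9 = 512
Bit 10: 1 × 2^10 = 1024
Bit 11: 1 × 2^11 = 2048
Bit 12: 1 × 2^12 = 4096
Bit 13: 1 × 2^13 = 8192
Bit 14: 1 × 2^14 = 16384
Sum = 1 + 2 + 8 + 128 + 512 + 1024 + 2048 + 4096 + 8192 + 16384
= 32395


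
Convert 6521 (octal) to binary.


Each octal digit → 3 binary bits:
  6 = 110
  5 = 101
  2 = 010
  1 = 001
Concatenate: 110 101 010 001
= 110101010001


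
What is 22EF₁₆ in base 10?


Positional values:
Position 0: F × 16^0 = 15 × 1 = 15
Position 1: E × 16^1 = 14 × 16 = 224
Position 2: 2 × 16^2 = 2 × 256 = 512
Position 3: 2 × 16^3 = 2 × 4096 = 8192
Sum = 15 + 224 + 512 + 8192
= 8943


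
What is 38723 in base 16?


Divide by 16 repeatedly:
38723 ÷ 16 = 2420 remainder 3 (3)
2420 ÷ 16 = 151 remainder 4 (4)
151 ÷ 16 = 9 remainder 7 (7)
9 ÷ 16 = 0 remainder 9 (9)
Reading remainders bottom-up:
= 0x9743


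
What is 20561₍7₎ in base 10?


Positional values (base 7):
  1 × 7^0 = 1 × 1 = 1
  6 × 7^1 = 6 × 7 = 42
  5 × 7^2 = 5 × 49 = 245
  0 × 7^3 = 0 × 343 = 0
  2 × 7^4 = 2 × 2401 = 4802
Sum = 1 + 42 + 245 + 0 + 4802
= 5090


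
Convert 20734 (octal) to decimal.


Positional values:
Position 0: 4 × 8^0 = 4
Position 1: 3 × 8^1 = 24
Position 2: 7 × 8^2 = 448
Position 3: 0 × 8^3 = 0
Position 4: 2 × 8^4 = 8192
Sum = 4 + 24 + 448 + 0 + 8192
= 8668


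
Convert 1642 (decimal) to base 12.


Divide by 12 repeatedly:
1642 ÷ 12 = 136 remainder 10
136 ÷ 12 = 11 remainder 4
11 ÷ 12 = 0 remainder 11
Reading remainders bottom-up:
= B4A


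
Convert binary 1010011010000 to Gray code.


Binary: 1010011010000
Gray code: G = B XOR (B >> 1)
B >> 1 = 0101001101000
1010011010000 XOR 0101001101000:
  1 XOR 0 = 1
  0 XOR 1 = 1
  1 XOR 0 = 1
  0 XOR 1 = 1
  0 XOR 0 = 0
  1 XOR 0 = 1
  1 XOR 1 = 0
  0 XOR 1 = 1
  1 XOR 0 = 1
  0 XOR 1 = 1
  0 XOR 0 = 0
  0 XOR 0 = 0
  0 XOR 0 = 0
= 1111010111000


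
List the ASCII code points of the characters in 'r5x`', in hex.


String: 'r5x`'  (4 characters)
Per-character ASCII lookup:
  'r': lowercase starts at 97: 'r' = 97 + 17 = 114 → 0x72
  '5': digits start at 48: '5' = 48 + 5 = 53 → 0x35
  'x': lowercase starts at 97: 'x' = 97 + 23 = 120 → 0x78
  '`': special character: '`' = 96 → 0x60
= 0x72 0x35 0x78 0x60


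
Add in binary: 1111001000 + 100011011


Align and add column by column (LSB to MSB, carry propagating):
  01111001000
+ 00100011011
  -----------
  col 0: 0 + 1 + 0 (carry in) = 1 → bit 1, carry out 0
  col 1: 0 + 1 + 0 (carry in) = 1 → bit 1, carry out 0
  col 2: 0 + 0 + 0 (carry in) = 0 → bit 0, carry out 0
  col 3: 1 + 1 + 0 (carry in) = 2 → bit 0, carry out 1
  col 4: 0 + 1 + 1 (carry in) = 2 → bit 0, carry out 1
  col 5: 0 + 0 + 1 (carry in) = 1 → bit 1, carry out 0
  col 6: 1 + 0 + 0 (carry in) = 1 → bit 1, carry out 0
  col 7: 1 + 0 + 0 (carry in) = 1 → bit 1, carry out 0
  col 8: 1 + 1 + 0 (carry in) = 2 → bit 0, carry out 1
  col 9: 1 + 0 + 1 (carry in) = 2 → bit 0, carry out 1
  col 10: 0 + 0 + 1 (carry in) = 1 → bit 1, carry out 0
Reading bits MSB→LSB: 10011100011
Strip leading zeros: 10011100011
= 10011100011


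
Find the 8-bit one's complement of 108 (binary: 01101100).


Original: 01101100
Invert all bits:
  bit 0: 0 → 1
  bit 1: 1 → 0
  bit 2: 1 → 0
  bit 3: 0 → 1
  bit 4: 1 → 0
  bit 5: 1 → 0
  bit 6: 0 → 1
  bit 7: 0 → 1
= 10010011


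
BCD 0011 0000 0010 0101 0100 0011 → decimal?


Each 4-bit group → digit:
  0011 → 3
  0000 → 0
  0010 → 2
  0101 → 5
  0100 → 4
  0011 → 3
= 302543


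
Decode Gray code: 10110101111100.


Gray code: 10110101111100
MSB stays the same: 1
Each subsequent bit = prev_binary XOR current_gray:
  B[1] = 1 XOR 0 = 1
  B[2] = 1 XOR 1 = 0
  B[3] = 0 XOR 1 = 1
  B[4] = 1 XOR 0 = 1
  B[5] = 1 XOR 1 = 0
  B[6] = 0 XOR 0 = 0
  B[7] = 0 XOR 1 = 1
  B[8] = 1 XOR 1 = 0
  B[9] = 0 XOR 1 = 1
  B[10] = 1 XOR 1 = 0
  B[11] = 0 XOR 1 = 1
  B[12] = 1 XOR 0 = 1
  B[13] = 1 XOR 0 = 1
= 11011001010111 (13911 decimal)


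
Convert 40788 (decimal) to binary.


Divide by 2 repeatedly:
40788 ÷ 2 = 20394 remainder 0
20394 ÷ 2 = 10197 remainder 0
10197 ÷ 2 = 5098 remainder 1
5098 ÷ 2 = 2549 remainder 0
2549 ÷ 2 = 1274 remainder 1
1274 ÷ 2 = 637 remainder 0
637 ÷ 2 = 318 remainder 1
318 ÷ 2 = 159 remainder 0
159 ÷ 2 = 79 remainder 1
79 ÷ 2 = 39 remainder 1
39 ÷ 2 = 19 remainder 1
19 ÷ 2 = 9 remainder 1
9 ÷ 2 = 4 remainder 1
4 ÷ 2 = 2 remainder 0
2 ÷ 2 = 1 remainder 0
1 ÷ 2 = 0 remainder 1
Reading remainders bottom-up:
= 1001111101010100


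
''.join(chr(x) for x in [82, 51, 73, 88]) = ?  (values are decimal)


Codes (decimal): 82 51 73 88
Per-code ASCII lookup:
  82  (range 65-90: uppercase, 82 - 65 = 17) → 'R'
  51  (range 48-57: digits, 51 - 48 = 3) → '3'
  73  (range 65-90: uppercase, 73 - 65 = 8) → 'I'
  88  (range 65-90: uppercase, 88 - 65 = 23) → 'X'
= 'R3IX'


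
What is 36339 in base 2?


Divide by 2 repeatedly:
36339 ÷ 2 = 18169 remainder 1
18169 ÷ 2 = 9084 remainder 1
9084 ÷ 2 = 4542 remainder 0
4542 ÷ 2 = 2271 remainder 0
2271 ÷ 2 = 1135 remainder 1
1135 ÷ 2 = 567 remainder 1
567 ÷ 2 = 283 remainder 1
283 ÷ 2 = 141 remainder 1
141 ÷ 2 = 70 remainder 1
70 ÷ 2 = 35 remainder 0
35 ÷ 2 = 17 remainder 1
17 ÷ 2 = 8 remainder 1
8 ÷ 2 = 4 remainder 0
4 ÷ 2 = 2 remainder 0
2 ÷ 2 = 1 remainder 0
1 ÷ 2 = 0 remainder 1
Reading remainders bottom-up:
= 1000110111110011


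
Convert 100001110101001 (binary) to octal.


Group into 3-bit groups: 100001110101001
  100 = 4
  001 = 1
  110 = 6
  101 = 5
  001 = 1
= 0o41651


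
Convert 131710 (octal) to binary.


Each octal digit → 3 binary bits:
  1 = 001
  3 = 011
  1 = 001
  7 = 111
  1 = 001
  0 = 000
Concatenate: 001 011 001 111 001 000
= 001011001111001000


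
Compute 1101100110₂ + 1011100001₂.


Align and add column by column (LSB to MSB, carry propagating):
  01101100110
+ 01011100001
  -----------
  col 0: 0 + 1 + 0 (carry in) = 1 → bit 1, carry out 0
  col 1: 1 + 0 + 0 (carry in) = 1 → bit 1, carry out 0
  col 2: 1 + 0 + 0 (carry in) = 1 → bit 1, carry out 0
  col 3: 0 + 0 + 0 (carry in) = 0 → bit 0, carry out 0
  col 4: 0 + 0 + 0 (carry in) = 0 → bit 0, carry out 0
  col 5: 1 + 1 + 0 (carry in) = 2 → bit 0, carry out 1
  col 6: 1 + 1 + 1 (carry in) = 3 → bit 1, carry out 1
  col 7: 0 + 1 + 1 (carry in) = 2 → bit 0, carry out 1
  col 8: 1 + 0 + 1 (carry in) = 2 → bit 0, carry out 1
  col 9: 1 + 1 + 1 (carry in) = 3 → bit 1, carry out 1
  col 10: 0 + 0 + 1 (carry in) = 1 → bit 1, carry out 0
Reading bits MSB→LSB: 11001000111
Strip leading zeros: 11001000111
= 11001000111


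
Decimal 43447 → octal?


Divide by 8 repeatedly:
43447 ÷ 8 = 5430 remainder 7
5430 ÷ 8 = 678 remainder 6
678 ÷ 8 = 84 remainder 6
84 ÷ 8 = 10 remainder 4
10 ÷ 8 = 1 remainder 2
1 ÷ 8 = 0 remainder 1
Reading remainders bottom-up:
= 0o124667


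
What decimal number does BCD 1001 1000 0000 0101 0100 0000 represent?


Each 4-bit group → digit:
  1001 → 9
  1000 → 8
  0000 → 0
  0101 → 5
  0100 → 4
  0000 → 0
= 980540


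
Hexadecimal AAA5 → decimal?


Positional values:
Position 0: 5 × 16^0 = 5 × 1 = 5
Position 1: A × 16^1 = 10 × 16 = 160
Position 2: A × 16^2 = 10 × 256 = 2560
Position 3: A × 16^3 = 10 × 4096 = 40960
Sum = 5 + 160 + 2560 + 40960
= 43685


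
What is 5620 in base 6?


Divide by 6 repeatedly:
5620 ÷ 6 = 936 remainder 4
936 ÷ 6 = 156 remainder 0
156 ÷ 6 = 26 remainder 0
26 ÷ 6 = 4 remainder 2
4 ÷ 6 = 0 remainder 4
Reading remainders bottom-up:
= 42004


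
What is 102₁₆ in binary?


Each hex digit → 4 binary bits:
  1 = 0001
  0 = 0000
  2 = 0010
Concatenate: 0001 0000 0010
= 000100000010


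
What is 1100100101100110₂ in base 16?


Group into 4-bit nibbles: 1100100101100110
  1100 = C
  1001 = 9
  0110 = 6
  0110 = 6
= 0xC966


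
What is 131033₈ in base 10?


Positional values:
Position 0: 3 × 8^0 = 3
Position 1: 3 × 8^1 = 24
Position 2: 0 × 8^2 = 0
Position 3: 1 × 8^3 = 512
Position 4: 3 × 8^4 = 12288
Position 5: 1 × 8^5 = 32768
Sum = 3 + 24 + 0 + 512 + 12288 + 32768
= 45595


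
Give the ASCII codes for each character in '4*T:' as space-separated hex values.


String: '4*T:'  (4 characters)
Per-character ASCII lookup:
  '4': digits start at 48: '4' = 48 + 4 = 52 → 0x34
  '*': special character: '*' = 42 → 0x2A
  'T': uppercase starts at 65: 'T' = 65 + 19 = 84 → 0x54
  ':': special character: ':' = 58 → 0x3A
= 0x34 0x2A 0x54 0x3A


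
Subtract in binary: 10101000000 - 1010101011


Align and subtract column by column (LSB to MSB, borrowing when needed):
  10101000000
- 01010101011
  -----------
  col 0: (0 - 0 borrow-in) - 1 → borrow from next column: (0+2) - 1 = 1, borrow out 1
  col 1: (0 - 1 borrow-in) - 1 → borrow from next column: (-1+2) - 1 = 0, borrow out 1
  col 2: (0 - 1 borrow-in) - 0 → borrow from next column: (-1+2) - 0 = 1, borrow out 1
  col 3: (0 - 1 borrow-in) - 1 → borrow from next column: (-1+2) - 1 = 0, borrow out 1
  col 4: (0 - 1 borrow-in) - 0 → borrow from next column: (-1+2) - 0 = 1, borrow out 1
  col 5: (0 - 1 borrow-in) - 1 → borrow from next column: (-1+2) - 1 = 0, borrow out 1
  col 6: (1 - 1 borrow-in) - 0 → 0 - 0 = 0, borrow out 0
  col 7: (0 - 0 borrow-in) - 1 → borrow from next column: (0+2) - 1 = 1, borrow out 1
  col 8: (1 - 1 borrow-in) - 0 → 0 - 0 = 0, borrow out 0
  col 9: (0 - 0 borrow-in) - 1 → borrow from next column: (0+2) - 1 = 1, borrow out 1
  col 10: (1 - 1 borrow-in) - 0 → 0 - 0 = 0, borrow out 0
Reading bits MSB→LSB: 01010010101
Strip leading zeros: 1010010101
= 1010010101


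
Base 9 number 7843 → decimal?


Positional values (base 9):
  3 × 9^0 = 3 × 1 = 3
  4 × 9^1 = 4 × 9 = 36
  8 × 9^2 = 8 × 81 = 648
  7 × 9^3 = 7 × 729 = 5103
Sum = 3 + 36 + 648 + 5103
= 5790


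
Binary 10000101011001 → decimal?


Positional values:
Bit 0: 1 × 2^0 = 1
Bit 3: 1 × 2^3 = 8
Bit 4: 1 × 2^4 = 16
Bit 6: 1 × 2^6 = 64
Bit 8: 1 × 2^8 = 256
Bit 13: 1 × 2^13 = 8192
Sum = 1 + 8 + 16 + 64 + 256 + 8192
= 8537


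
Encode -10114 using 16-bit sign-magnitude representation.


Sign bit: 1 (negative)
Magnitude: 10114 = 010011110000010
= 1010011110000010


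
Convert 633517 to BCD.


Each digit → 4-bit binary:
  6 → 0110
  3 → 0011
  3 → 0011
  5 → 0101
  1 → 0001
  7 → 0111
= 0110 0011 0011 0101 0001 0111


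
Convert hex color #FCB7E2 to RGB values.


Hex: #FCB7E2
R = FC₁₆ = 252
G = B7₁₆ = 183
B = E2₁₆ = 226
= RGB(252, 183, 226)


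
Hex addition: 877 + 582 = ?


Align and add column by column (LSB to MSB, each column mod 16 with carry):
  0877
+ 0582
  ----
  col 0: 7(7) + 2(2) + 0 (carry in) = 9 → 9(9), carry out 0
  col 1: 7(7) + 8(8) + 0 (carry in) = 15 → F(15), carry out 0
  col 2: 8(8) + 5(5) + 0 (carry in) = 13 → D(13), carry out 0
  col 3: 0(0) + 0(0) + 0 (carry in) = 0 → 0(0), carry out 0
Reading digits MSB→LSB: 0DF9
Strip leading zeros: DF9
= 0xDF9


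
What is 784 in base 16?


Divide by 16 repeatedly:
784 ÷ 16 = 49 remainder 0 (0)
49 ÷ 16 = 3 remainder 1 (1)
3 ÷ 16 = 0 remainder 3 (3)
Reading remainders bottom-up:
= 0x310
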